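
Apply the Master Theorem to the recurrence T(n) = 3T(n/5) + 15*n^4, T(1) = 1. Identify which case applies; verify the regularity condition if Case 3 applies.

a=3, b=5, f(n)=15*n^4.
log_5(3) = 0.6826 < 4.
f(n) = Omega(n^(0.6826+epsilon)) for some epsilon > 0, so Case 3 is the candidate.
Regularity: a*f(n/b) = 3*15*(n/5)^4 = (3/625)*15*n^4 <= c*f(n) with c = 3/625 < 1. Satisfied.
Case 3: T(n) = Theta(n^4).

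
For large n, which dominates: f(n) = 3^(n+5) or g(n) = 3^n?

f(n) = 3^(n+5) and g(n) = 3^n are Theta of each other: 3^(n+5) = 3^5 * 3^n = Theta(3^n).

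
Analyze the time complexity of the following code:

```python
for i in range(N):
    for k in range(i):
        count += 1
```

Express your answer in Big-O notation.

Time complexity: O(n^2).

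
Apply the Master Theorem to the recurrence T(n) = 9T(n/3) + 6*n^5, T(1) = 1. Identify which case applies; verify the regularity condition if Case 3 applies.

a=9, b=3, f(n)=6*n^5.
log_3(9) = 2 < 5.
f(n) = Omega(n^(2+epsilon)) for some epsilon > 0, so Case 3 is the candidate.
Regularity: a*f(n/b) = 9*6*(n/3)^5 = (9/243)*6*n^5 <= c*f(n) with c = 9/243 < 1. Satisfied.
Case 3: T(n) = Theta(n^5).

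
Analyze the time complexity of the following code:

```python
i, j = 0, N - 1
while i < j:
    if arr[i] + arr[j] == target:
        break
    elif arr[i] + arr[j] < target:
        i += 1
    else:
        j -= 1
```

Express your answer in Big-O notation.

Time complexity: O(n).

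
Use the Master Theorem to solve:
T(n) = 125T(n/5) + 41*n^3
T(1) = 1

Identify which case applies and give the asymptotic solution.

a=125, b=5, f(n)=41*n^3.
log_5(125) = 3, so n^(log_b(a)) = n^3.
f(n) = Theta(n^3), so Case 2 applies.
T(n) = Theta(n^3 log n).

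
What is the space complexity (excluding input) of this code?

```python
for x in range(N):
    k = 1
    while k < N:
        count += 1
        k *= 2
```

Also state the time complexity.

Space complexity: O(1).
Only a constant amount of auxiliary storage is used; nothing grows with n.
Time complexity: O(n log n).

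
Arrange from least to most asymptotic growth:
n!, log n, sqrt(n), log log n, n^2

Ordered by growth rate: log log n < log n < sqrt(n) < n^2 < n!.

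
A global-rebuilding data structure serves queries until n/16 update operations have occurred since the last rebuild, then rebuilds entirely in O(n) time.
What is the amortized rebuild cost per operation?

The O(n) rebuild is triggered by n/16 operations, so each contributes O(n)/(n/16) = O(16) = O(1) to the rebuild cost.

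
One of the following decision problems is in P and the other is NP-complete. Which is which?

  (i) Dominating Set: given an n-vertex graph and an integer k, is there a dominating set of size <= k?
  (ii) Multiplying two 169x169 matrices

(i) is NP-complete: reduces from Set Cover (with k part of the input).
(ii) is P: the schoolbook algorithm runs in O(n^3).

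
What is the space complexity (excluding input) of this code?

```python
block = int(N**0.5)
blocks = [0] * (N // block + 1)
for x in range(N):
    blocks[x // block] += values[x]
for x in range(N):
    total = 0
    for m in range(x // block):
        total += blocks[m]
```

Space complexity: O(sqrt(n)).
Storage scales with sqrt(n).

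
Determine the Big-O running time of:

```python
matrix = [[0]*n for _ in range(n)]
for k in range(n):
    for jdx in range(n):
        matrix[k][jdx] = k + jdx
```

Time complexity: O(n^2).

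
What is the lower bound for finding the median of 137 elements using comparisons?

To find the median of 137 elements, every element must be compared at least once, so the lower bound is Omega(n). The BFPRT algorithm achieves O(n), making this tight.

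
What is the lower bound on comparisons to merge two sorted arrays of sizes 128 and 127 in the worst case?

Adversary: with |128 - 127| <= 1 the inputs can be fully interleaved so that every adjacent pair in the merged output comes from different arrays. Then each of the 254 adjacent pairs must be directly compared, or the algorithm cannot determine their relative order. Standard merge meets this bound.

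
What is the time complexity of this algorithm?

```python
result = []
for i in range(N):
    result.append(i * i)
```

Time complexity: O(n).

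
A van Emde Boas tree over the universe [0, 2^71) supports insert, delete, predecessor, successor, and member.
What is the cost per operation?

vEB recursively partitions [0, 2361183241434822606848) into sqrt(u) clusters of size sqrt(u). Each operation recurses into either one cluster or the summary, never both: T(u) = T(sqrt(u)) + O(1) => T(u) = O(log log u) = O(log 71). This is worst-case, not just amortized.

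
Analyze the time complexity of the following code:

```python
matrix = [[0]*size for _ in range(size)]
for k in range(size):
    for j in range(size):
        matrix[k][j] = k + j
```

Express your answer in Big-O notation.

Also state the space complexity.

Time complexity: O(n^2).
Space complexity: O(n^2).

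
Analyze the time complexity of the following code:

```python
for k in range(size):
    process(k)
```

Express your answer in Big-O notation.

Time complexity: O(n).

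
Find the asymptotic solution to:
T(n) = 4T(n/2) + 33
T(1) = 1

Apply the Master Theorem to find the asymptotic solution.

a=4, b=2, f(n)=33. log_2(4) = 2. Case 1 of Master Theorem: T(n) = O(n^2).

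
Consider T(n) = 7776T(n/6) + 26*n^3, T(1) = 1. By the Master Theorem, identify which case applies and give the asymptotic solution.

a=7776, b=6, f(n)=26*n^3.
log_6(7776) = 5 > 3.
Since f(n) = O(n^3) is polynomially smaller than n^5, Case 1 applies.
T(n) = Theta(n^5).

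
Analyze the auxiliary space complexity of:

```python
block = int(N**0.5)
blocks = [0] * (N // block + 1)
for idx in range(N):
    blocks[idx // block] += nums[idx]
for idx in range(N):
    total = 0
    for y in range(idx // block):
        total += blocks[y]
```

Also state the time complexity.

Space complexity: O(sqrt(n)).
Storage scales with sqrt(n).
Time complexity: O(n * sqrt(n)).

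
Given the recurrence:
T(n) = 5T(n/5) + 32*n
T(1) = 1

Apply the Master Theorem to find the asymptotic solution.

a=5, b=5, f(n)=32*n. log_5(5) = 1. Case 2: T(n) = O(n log n).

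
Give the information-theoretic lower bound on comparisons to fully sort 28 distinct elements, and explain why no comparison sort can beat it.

A comparison sort is a binary decision tree whose leaves are the 28! = 304888344611713860501504000000 possible output permutations. A binary tree with L leaves has height >= ceil(log_2(L)). So any comparison sort needs >= ceil(log_2(28!)) = 98 comparisons in the worst case.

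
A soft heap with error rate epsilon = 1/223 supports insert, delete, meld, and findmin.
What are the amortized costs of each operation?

Soft heaps (Chazelle) allow up to an epsilon = 1/223 fraction of elements to have corrupted (raised) keys. Insert is O(log(1/epsilon)) = O(log 223) amortized -- the structure maintains heap-ordered binary trees of rank bounded by O(log(1/epsilon)). Meld concatenates root lists: O(1) amortized. Delete and findmin are O(1) amortized.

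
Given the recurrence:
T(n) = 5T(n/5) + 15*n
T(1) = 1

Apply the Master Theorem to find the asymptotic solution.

a=5, b=5, f(n)=15*n. log_5(5) = 1. Case 2: T(n) = O(n log n).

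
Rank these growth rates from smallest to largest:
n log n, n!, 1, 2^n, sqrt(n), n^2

Ordered by growth rate: 1 < sqrt(n) < n log n < n^2 < 2^n < n!.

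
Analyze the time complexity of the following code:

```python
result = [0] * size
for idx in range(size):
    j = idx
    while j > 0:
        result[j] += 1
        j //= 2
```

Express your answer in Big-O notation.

Time complexity: O(n log n).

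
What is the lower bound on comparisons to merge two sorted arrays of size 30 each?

To merge two sorted arrays of size 30, we need at least 59 comparisons in the worst case. An adversary can force every element to be compared.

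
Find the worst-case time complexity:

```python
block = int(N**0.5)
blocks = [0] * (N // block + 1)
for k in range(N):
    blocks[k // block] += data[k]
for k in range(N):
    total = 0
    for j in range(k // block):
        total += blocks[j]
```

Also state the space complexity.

Time complexity: O(n * sqrt(n)).
Space complexity: O(sqrt(n)).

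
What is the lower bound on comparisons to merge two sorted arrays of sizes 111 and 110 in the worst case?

Adversary: with |111 - 110| <= 1 the inputs can be fully interleaved so that every adjacent pair in the merged output comes from different arrays. Then each of the 220 adjacent pairs must be directly compared, or the algorithm cannot determine their relative order. Standard merge meets this bound.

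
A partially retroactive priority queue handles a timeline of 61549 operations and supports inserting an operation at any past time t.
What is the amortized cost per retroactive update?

Partially retroactive priority queues (Demaine-Iacono-Langerman) allow updates at past times with queries only at the present. With a balanced BST over the m = 61549 timeline events tracking bridges, each retroactive insert or delete is O(log m) amortized.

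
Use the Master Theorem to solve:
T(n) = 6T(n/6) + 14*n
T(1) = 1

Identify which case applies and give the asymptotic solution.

a=6, b=6, f(n)=14*n.
log_6(6) = 1, so n^(log_b(a)) = n.
f(n) = Theta(n), so Case 2 applies.
T(n) = Theta(n log n).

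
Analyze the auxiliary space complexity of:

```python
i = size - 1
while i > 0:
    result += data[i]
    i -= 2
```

Space complexity: O(1).
Only a constant amount of auxiliary storage is used; nothing grows with n.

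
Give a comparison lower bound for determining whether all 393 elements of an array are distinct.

In the algebraic decision-tree model, the YES region for element distinctness on 393 elements has 393! connected components (one per ordering). Ben-Or's theorem then gives a lower bound of Omega(log(n!)) = Omega(n log n).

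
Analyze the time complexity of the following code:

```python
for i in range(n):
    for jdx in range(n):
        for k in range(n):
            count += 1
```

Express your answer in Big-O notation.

Time complexity: O(n^3).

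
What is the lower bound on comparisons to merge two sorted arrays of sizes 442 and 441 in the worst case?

Adversary: with |442 - 441| <= 1 the inputs can be fully interleaved so that every adjacent pair in the merged output comes from different arrays. Then each of the 882 adjacent pairs must be directly compared, or the algorithm cannot determine their relative order. Standard merge meets this bound.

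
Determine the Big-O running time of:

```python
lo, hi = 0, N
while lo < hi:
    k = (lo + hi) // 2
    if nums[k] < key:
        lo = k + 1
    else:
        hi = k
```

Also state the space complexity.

Time complexity: O(log n).
Space complexity: O(1).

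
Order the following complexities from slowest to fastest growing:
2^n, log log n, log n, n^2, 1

Ordered by growth rate: 1 < log log n < log n < n^2 < 2^n.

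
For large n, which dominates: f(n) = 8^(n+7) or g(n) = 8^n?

f(n) = 8^(n+7) and g(n) = 8^n are Theta of each other: 8^(n+7) = 8^7 * 8^n = Theta(8^n).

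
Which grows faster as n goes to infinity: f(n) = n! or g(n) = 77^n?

f(n) = n! grows faster: n!/77^n -> infinity by Stirling.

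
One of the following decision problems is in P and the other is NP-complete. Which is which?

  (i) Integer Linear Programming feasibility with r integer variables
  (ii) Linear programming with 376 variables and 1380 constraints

(i) is NP-complete: ILP feasibility is NP-complete (LP relaxation is in P).
(ii) is P: the ellipsoid and interior-point methods run in polynomial time.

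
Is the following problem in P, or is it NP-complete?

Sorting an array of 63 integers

This problem is in P: merge sort runs in O(n log n).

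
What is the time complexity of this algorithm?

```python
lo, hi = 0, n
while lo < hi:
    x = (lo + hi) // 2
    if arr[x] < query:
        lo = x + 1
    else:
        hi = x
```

Time complexity: O(log n).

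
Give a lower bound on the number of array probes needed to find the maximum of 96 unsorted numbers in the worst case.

Adversary: any unprobed cell could hold a value larger than everything seen so far. If fewer than 96 cells are probed, the adversary places the max in an unprobed cell. So all 96 cells must be examined; together with 96-1 comparisons this is tight.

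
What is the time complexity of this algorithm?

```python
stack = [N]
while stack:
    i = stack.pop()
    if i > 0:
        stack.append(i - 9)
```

Time complexity: O(n).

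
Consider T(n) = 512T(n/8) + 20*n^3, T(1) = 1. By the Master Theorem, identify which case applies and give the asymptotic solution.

a=512, b=8, f(n)=20*n^3.
log_8(512) = 3, so n^(log_b(a)) = n^3.
f(n) = Theta(n^3), so Case 2 applies.
T(n) = Theta(n^3 log n).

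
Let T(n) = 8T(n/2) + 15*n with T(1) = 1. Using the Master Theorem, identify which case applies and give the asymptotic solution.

a=8, b=2, f(n)=15*n.
log_2(8) = 3 > 1.
Since f(n) = O(n^1) is polynomially smaller than n^3, Case 1 applies.
T(n) = Theta(n^3).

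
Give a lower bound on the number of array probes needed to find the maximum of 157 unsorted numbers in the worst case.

Adversary: any unprobed cell could hold a value larger than everything seen so far. If fewer than 157 cells are probed, the adversary places the max in an unprobed cell. So all 157 cells must be examined; together with 157-1 comparisons this is tight.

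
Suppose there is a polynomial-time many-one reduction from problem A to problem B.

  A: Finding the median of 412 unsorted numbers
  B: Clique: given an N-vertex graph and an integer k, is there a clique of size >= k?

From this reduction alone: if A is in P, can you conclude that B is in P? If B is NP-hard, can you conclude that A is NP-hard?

A poly-time reduction A <=_p B transfers tractability DOWN (B easy => A easy) and hardness UP (A hard => B hard), not the reverse.
From A in P, the reduction alone does NOT give B in P: any problem in P trivially reduces to SAT, yet SAT is not known to be in P.
From B NP-hard, the reduction alone does NOT give A NP-hard: again, easy problems reduce to hard ones.
(Here in fact A is P and B is NP-complete.)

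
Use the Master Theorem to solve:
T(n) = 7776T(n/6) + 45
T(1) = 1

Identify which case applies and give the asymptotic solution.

a=7776, b=6, f(n)=45.
log_6(7776) = 5 > 0.
Since f(n) = O(n^0) is polynomially smaller than n^5, Case 1 applies.
T(n) = Theta(n^5).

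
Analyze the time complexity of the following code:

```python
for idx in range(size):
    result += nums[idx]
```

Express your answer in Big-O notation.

Time complexity: O(n).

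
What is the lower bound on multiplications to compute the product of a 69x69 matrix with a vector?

A 69x69 matrix-vector product has 69 inner products of length 69. Output depends on all 69^2 = 4761 matrix entries. At least 4761 multiplications needed.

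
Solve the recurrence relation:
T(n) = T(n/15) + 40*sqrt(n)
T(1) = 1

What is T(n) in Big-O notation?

Each level contributes sqrt(n/15^k). Geometric series with ratio 1/sqrt(15) < 1 sums to O(sqrt(n)).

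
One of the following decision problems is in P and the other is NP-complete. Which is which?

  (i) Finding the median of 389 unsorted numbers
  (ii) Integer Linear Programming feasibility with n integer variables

(i) is P: linear-time selection (median-of-medians) runs in O(n).
(ii) is NP-complete: ILP feasibility is NP-complete (LP relaxation is in P).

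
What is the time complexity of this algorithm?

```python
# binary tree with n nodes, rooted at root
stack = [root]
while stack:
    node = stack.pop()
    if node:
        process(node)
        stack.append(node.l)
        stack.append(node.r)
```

Time complexity: O(n).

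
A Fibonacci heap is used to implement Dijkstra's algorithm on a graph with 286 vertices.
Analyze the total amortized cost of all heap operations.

Dijkstra performs 286 insert, 286 extract-min, and at most E decrease-key operations. With Fibonacci heap: insert O(1) amortized, extract-min O(log n) amortized, decrease-key O(1) amortized. Total with n = 286: O(n * 1 + n * log n + E * 1) = O(n log n + E).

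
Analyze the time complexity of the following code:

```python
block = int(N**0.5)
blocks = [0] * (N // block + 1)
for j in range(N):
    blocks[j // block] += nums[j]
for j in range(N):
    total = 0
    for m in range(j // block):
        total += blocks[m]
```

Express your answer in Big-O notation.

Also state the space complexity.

Time complexity: O(n * sqrt(n)).
Space complexity: O(sqrt(n)).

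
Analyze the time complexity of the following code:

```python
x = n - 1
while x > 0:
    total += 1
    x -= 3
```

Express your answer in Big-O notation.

Time complexity: O(n).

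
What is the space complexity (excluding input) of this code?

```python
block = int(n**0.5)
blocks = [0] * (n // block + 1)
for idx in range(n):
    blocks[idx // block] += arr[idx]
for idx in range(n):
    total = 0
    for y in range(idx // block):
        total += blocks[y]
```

Space complexity: O(sqrt(n)).
Storage scales with sqrt(n).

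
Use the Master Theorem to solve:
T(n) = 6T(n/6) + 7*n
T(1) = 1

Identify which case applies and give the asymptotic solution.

a=6, b=6, f(n)=7*n.
log_6(6) = 1, so n^(log_b(a)) = n.
f(n) = Theta(n), so Case 2 applies.
T(n) = Theta(n log n).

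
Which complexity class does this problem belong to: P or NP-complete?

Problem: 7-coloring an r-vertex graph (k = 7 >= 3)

This problem is NP-complete: graph k-coloring for k>=3 is NP-complete by reduction from 3-SAT.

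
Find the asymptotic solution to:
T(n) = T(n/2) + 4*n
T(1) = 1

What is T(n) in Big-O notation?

Geometric series: 4*n*(1 + 1/2 + 1/2^2 + ...) = O(n). T(n) = O(n).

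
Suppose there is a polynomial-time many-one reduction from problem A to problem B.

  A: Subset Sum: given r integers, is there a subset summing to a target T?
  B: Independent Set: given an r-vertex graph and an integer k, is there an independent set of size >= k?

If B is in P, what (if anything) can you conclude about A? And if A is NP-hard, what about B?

A poly-time reduction A <=_p B means any A-instance can be transformed to a B-instance in poly time.
If B is in P: compose the reduction with B's poly-time algorithm to solve A in poly time, so A is in P.
If A is NP-hard: every NP problem reduces to A, which reduces to B; composing reductions, every NP problem reduces to B, so B is NP-hard.
(Here in fact A is NP-complete and B is NP-complete.)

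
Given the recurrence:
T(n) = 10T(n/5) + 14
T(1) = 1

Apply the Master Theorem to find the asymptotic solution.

a=10, b=5, f(n)=14. log_5(10) = 1.431. Case 1 of Master Theorem: T(n) = O(n^1.431).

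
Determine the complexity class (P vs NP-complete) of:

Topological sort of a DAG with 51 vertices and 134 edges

This problem is in P: DFS-based topological sort runs in O(V+E).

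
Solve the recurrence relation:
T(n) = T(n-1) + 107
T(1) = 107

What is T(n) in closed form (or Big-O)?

Unrolling: T(n) = T(n-1) + 107 = T(n-2) + 2*107 = ... = T(1) + (n-1)*107 = 107 + (n-1)*107 = 107n.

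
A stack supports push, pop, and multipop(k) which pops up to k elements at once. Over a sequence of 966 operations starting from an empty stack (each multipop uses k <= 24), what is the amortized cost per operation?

Each element is pushed exactly once and popped at most once (whether by pop or as part of a multipop). So the total number of individual pops over the whole sequence is at most the number of pushes, which is at most 966. Total work <= 2 * 966, hence O(1) amortized per operation.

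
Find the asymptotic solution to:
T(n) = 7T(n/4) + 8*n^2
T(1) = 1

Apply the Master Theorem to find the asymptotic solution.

a=7, b=4, f(n)=8*n^2. log_4(7) = 1.404 < 2. Case 3: T(n) = O(n^2).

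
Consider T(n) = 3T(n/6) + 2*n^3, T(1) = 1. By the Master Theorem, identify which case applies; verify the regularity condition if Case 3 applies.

a=3, b=6, f(n)=2*n^3.
log_6(3) = 0.6131 < 3.
f(n) = Omega(n^(0.6131+epsilon)) for some epsilon > 0, so Case 3 is the candidate.
Regularity: a*f(n/b) = 3*2*(n/6)^3 = (3/216)*2*n^3 <= c*f(n) with c = 3/216 < 1. Satisfied.
Case 3: T(n) = Theta(n^3).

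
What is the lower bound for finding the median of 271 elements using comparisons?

To find the median of 271 elements, every element must be compared at least once, so the lower bound is Omega(n). The BFPRT algorithm achieves O(n), making this tight.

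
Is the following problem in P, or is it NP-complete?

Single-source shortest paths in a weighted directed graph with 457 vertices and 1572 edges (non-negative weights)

This problem is in P: Dijkstra's algorithm runs in O((V+E) log V).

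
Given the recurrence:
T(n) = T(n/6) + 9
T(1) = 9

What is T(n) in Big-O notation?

Each step divides n by 6 and adds 9. After log_6(n) steps, T(n) = O(log n).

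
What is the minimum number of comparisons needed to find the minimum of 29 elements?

Finding the minimum requires 28 comparisons, identical reasoning to finding the maximum. Each comparison eliminates one candidate.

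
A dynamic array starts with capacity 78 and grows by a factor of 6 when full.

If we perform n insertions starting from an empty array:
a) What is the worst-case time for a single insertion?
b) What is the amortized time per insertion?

(a) Worst-case single insertion: O(n) -- when the array is full at capacity c, the resize copies all c elements, and c can be Theta(n).
(b) Resizes happen at sizes 78, 468, 2808, ... Total copy cost for n insertions: 78 + 468 + ... = O(n) (geometric series with ratio 1/6). Amortized cost per insertion: O(n)/n = O(1).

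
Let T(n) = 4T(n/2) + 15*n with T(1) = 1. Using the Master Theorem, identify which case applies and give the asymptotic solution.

a=4, b=2, f(n)=15*n.
log_2(4) = 2 > 1.
Since f(n) = O(n^1) is polynomially smaller than n^2, Case 1 applies.
T(n) = Theta(n^2).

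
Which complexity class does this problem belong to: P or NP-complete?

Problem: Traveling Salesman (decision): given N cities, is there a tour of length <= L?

This problem is NP-complete: reduces from Hamiltonian Cycle.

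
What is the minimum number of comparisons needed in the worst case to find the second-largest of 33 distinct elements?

Lower bound: finding the max needs 33-1 comparisons. By the adversary weight-doubling argument, the max must personally win >= ceil(log_2(33)) = 6 comparisons; the 2nd-largest is among those 6 losers, needing 6-1 more comparisons. Total >= 33-1 + 6-1 = 37. A balanced knockout tournament achieves this.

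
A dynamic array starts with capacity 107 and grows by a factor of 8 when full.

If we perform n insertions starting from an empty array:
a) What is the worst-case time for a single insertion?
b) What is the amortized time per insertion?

(a) Worst-case single insertion: O(n) -- when the array is full at capacity c, the resize copies all c elements, and c can be Theta(n).
(b) Resizes happen at sizes 107, 856, 6848, ... Total copy cost for n insertions: 107 + 856 + ... = O(n) (geometric series with ratio 1/8). Amortized cost per insertion: O(n)/n = O(1).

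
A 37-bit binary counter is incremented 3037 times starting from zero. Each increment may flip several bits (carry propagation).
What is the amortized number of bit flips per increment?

Bit i flips on every 2^i-th increment, so over 3037 increments bit i flips floor(3037/2^i) times. Summing over i: total flips < 2 * 3037. Amortized: < 2 = O(1) per increment.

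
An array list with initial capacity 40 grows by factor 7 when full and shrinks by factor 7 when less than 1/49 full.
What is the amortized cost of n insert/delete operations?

Using potential function Phi = |7*size - capacity|. Resizing costs are offset by potential release. Amortized O(1) per operation.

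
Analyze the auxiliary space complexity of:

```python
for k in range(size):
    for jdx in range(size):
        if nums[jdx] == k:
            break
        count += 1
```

Space complexity: O(1).
Only a constant amount of auxiliary storage is used; nothing grows with n.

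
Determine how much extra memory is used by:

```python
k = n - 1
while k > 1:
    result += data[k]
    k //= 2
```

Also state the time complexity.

Space complexity: O(1).
Only a constant amount of auxiliary storage is used; nothing grows with n.
Time complexity: O(log n).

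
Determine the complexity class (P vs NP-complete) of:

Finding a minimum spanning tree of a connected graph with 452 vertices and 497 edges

This problem is in P: Kruskal's / Prim's algorithms run in polynomial time.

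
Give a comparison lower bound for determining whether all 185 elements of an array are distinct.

In the algebraic decision-tree model, the YES region for element distinctness on 185 elements has 185! connected components (one per ordering). Ben-Or's theorem then gives a lower bound of Omega(log(n!)) = Omega(n log n).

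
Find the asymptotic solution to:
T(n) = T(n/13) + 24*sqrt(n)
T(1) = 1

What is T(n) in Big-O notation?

Each level contributes sqrt(n/13^k). Geometric series with ratio 1/sqrt(13) < 1 sums to O(sqrt(n)).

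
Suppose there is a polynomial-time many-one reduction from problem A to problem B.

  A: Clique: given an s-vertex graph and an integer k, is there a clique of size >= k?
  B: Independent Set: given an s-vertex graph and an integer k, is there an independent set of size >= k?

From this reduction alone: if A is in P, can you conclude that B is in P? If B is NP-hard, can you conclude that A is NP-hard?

A poly-time reduction A <=_p B transfers tractability DOWN (B easy => A easy) and hardness UP (A hard => B hard), not the reverse.
From A in P, the reduction alone does NOT give B in P: any problem in P trivially reduces to SAT, yet SAT is not known to be in P.
From B NP-hard, the reduction alone does NOT give A NP-hard: again, easy problems reduce to hard ones.
(Here in fact A is NP-complete and B is NP-complete.)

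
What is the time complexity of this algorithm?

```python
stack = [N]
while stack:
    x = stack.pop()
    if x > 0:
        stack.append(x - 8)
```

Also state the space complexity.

Time complexity: O(n).
Space complexity: O(1).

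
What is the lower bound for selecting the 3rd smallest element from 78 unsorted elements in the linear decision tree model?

Selecting the 3rd smallest of 78 elements requires Omega(n) comparisons. Every element must be compared at least once. The BFPRT algorithm achieves O(n), making this tight.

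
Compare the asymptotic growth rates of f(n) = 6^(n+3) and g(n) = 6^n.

f(n) = 6^(n+3) and g(n) = 6^n are Theta of each other: 6^(n+3) = 6^3 * 6^n = Theta(6^n).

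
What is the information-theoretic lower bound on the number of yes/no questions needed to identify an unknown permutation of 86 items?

There are 86! = 24227095383672732381765523203441259715284870552429381750838764496720162249742450276789464634901319465571660595200000000000000000000 permutations. Each yes/no question gives at most 1 bit, so at least ceil(log_2(24227095383672732381765523203441259715284870552429381750838764496720162249742450276789464634901319465571660595200000000000000000000)) = 434 questions are needed.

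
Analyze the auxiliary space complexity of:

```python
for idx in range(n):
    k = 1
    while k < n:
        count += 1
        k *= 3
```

Space complexity: O(1).
Only a constant amount of auxiliary storage is used; nothing grows with n.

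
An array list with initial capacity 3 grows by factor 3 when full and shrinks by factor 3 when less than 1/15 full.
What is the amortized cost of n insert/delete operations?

Using potential function Phi = |3*size - capacity|. Resizing costs are offset by potential release. Amortized O(1) per operation.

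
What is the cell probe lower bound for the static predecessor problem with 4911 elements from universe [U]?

The Patrascu-Thorup lower bound shows any data structure on n = 4911 elements using O(n * polylog(n)) space requires Omega(log log U) query time. van Emde Boas trees achieve O(log log U) with O(U) space.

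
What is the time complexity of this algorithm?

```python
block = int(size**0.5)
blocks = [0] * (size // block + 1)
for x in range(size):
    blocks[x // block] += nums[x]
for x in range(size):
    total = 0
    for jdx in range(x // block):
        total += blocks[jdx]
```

Time complexity: O(n * sqrt(n)).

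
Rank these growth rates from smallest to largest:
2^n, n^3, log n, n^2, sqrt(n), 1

Ordered by growth rate: 1 < log n < sqrt(n) < n^2 < n^3 < 2^n.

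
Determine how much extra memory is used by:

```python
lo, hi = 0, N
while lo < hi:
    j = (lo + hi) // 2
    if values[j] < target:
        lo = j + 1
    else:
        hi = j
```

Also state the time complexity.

Space complexity: O(1).
Only a constant amount of auxiliary storage is used; nothing grows with n.
Time complexity: O(log n).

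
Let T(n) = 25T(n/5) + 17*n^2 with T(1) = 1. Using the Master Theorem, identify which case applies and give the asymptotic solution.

a=25, b=5, f(n)=17*n^2.
log_5(25) = 2, so n^(log_b(a)) = n^2.
f(n) = Theta(n^2), so Case 2 applies.
T(n) = Theta(n^2 log n).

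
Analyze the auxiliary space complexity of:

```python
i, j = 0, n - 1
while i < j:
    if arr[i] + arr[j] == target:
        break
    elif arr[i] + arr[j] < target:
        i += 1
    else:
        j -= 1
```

Space complexity: O(1).
Only a constant amount of auxiliary storage is used; nothing grows with n.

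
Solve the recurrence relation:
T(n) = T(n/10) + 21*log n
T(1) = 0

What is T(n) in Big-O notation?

Each of the log_10(n) levels adds O(log n). T(n) = O(log^2 n).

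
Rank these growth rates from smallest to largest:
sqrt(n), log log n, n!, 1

Ordered by growth rate: 1 < log log n < sqrt(n) < n!.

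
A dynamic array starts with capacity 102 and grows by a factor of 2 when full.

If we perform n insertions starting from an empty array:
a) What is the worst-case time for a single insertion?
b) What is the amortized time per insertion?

(a) Worst-case single insertion: O(n) -- when the array is full at capacity c, the resize copies all c elements, and c can be Theta(n).
(b) Resizes happen at sizes 102, 204, 408, ... Total copy cost for n insertions: 102 + 204 + ... = O(n) (geometric series with ratio 1/2). Amortized cost per insertion: O(n)/n = O(1).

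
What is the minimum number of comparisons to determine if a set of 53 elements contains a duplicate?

Determining if 53 elements are all distinct requires Omega(n log n) comparisons in the comparison model. This follows from the element distinctness lower bound.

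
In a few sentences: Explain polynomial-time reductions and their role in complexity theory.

A poly-time reduction from A to B transforms any instance of A into an instance of B in polynomial time. If A reduces to B and B is in P, then A is in P. If A is NP-hard and A reduces to B, then B is NP-hard. Reductions transfer hardness upward and tractability downward.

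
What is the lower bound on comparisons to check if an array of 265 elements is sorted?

To verify 265 elements are sorted, we must compare each consecutive pair. Skipping any pair allows an adversary to swap them. Therefore 264 comparisons are necessary and sufficient.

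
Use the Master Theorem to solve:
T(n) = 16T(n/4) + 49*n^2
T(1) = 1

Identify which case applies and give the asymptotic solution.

a=16, b=4, f(n)=49*n^2.
log_4(16) = 2, so n^(log_b(a)) = n^2.
f(n) = Theta(n^2), so Case 2 applies.
T(n) = Theta(n^2 log n).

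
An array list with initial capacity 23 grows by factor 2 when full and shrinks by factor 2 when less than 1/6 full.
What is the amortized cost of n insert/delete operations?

Using potential function Phi = |2*size - capacity|. Resizing costs are offset by potential release. Amortized O(1) per operation.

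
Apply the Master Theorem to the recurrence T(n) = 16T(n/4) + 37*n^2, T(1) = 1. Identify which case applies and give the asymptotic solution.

a=16, b=4, f(n)=37*n^2.
log_4(16) = 2, so n^(log_b(a)) = n^2.
f(n) = Theta(n^2), so Case 2 applies.
T(n) = Theta(n^2 log n).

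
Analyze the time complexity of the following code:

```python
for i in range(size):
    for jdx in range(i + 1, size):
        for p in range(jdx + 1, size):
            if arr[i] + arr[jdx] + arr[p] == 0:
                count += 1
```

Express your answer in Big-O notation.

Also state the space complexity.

Time complexity: O(n^3).
Space complexity: O(1).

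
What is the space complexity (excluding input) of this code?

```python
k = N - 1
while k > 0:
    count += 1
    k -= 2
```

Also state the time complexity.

Space complexity: O(1).
Only a constant amount of auxiliary storage is used; nothing grows with n.
Time complexity: O(n).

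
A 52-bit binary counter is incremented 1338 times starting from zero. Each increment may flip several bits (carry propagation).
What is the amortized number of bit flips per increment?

Bit i flips on every 2^i-th increment, so over 1338 increments bit i flips floor(1338/2^i) times. Summing over i: total flips < 2 * 1338. Amortized: < 2 = O(1) per increment.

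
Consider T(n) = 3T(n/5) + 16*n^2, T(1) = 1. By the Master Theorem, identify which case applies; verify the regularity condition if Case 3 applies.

a=3, b=5, f(n)=16*n^2.
log_5(3) = 0.6826 < 2.
f(n) = Omega(n^(0.6826+epsilon)) for some epsilon > 0, so Case 3 is the candidate.
Regularity: a*f(n/b) = 3*16*(n/5)^2 = (3/25)*16*n^2 <= c*f(n) with c = 3/25 < 1. Satisfied.
Case 3: T(n) = Theta(n^2).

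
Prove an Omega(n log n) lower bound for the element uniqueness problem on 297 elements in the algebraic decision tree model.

In the algebraic decision tree model, element uniqueness on 297 elements is equivalent to determining which cell of an arrangement of C(297,2) = 43956 hyperplanes x_i = x_j contains the input point. Ben-Or's theorem shows this requires Omega(n log n).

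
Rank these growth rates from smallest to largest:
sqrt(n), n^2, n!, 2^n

Ordered by growth rate: sqrt(n) < n^2 < 2^n < n!.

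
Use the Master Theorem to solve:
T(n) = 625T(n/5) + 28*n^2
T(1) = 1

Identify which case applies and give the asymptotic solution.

a=625, b=5, f(n)=28*n^2.
log_5(625) = 4 > 2.
Since f(n) = O(n^2) is polynomially smaller than n^4, Case 1 applies.
T(n) = Theta(n^4).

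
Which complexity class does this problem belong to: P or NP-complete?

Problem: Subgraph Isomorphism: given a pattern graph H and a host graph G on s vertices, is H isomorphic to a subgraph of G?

This problem is NP-complete: generalizes Clique and Hamiltonian Path (pattern size is part of the input).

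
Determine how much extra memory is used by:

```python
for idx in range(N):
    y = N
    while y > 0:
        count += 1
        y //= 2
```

Space complexity: O(1).
Only a constant amount of auxiliary storage is used; nothing grows with n.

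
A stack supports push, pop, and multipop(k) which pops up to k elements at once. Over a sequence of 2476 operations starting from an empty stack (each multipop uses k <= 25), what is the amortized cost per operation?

Each element is pushed exactly once and popped at most once (whether by pop or as part of a multipop). So the total number of individual pops over the whole sequence is at most the number of pushes, which is at most 2476. Total work <= 2 * 2476, hence O(1) amortized per operation.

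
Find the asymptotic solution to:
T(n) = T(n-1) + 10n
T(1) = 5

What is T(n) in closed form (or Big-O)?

Unrolling: T(n) = 5 + 10*(2 + 3 + ... + n) = 5 + 10*(n(n+1)/2 - 1) = O(n^2).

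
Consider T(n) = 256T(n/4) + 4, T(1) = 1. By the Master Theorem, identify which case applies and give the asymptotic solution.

a=256, b=4, f(n)=4.
log_4(256) = 4 > 0.
Since f(n) = O(n^0) is polynomially smaller than n^4, Case 1 applies.
T(n) = Theta(n^4).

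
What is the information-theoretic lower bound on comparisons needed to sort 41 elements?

There are 41! = 33452526613163807108170062053440751665152000000000 possible orderings. Each comparison gives 1 bit. We need at least ceil(log_2(33452526613163807108170062053440751665152000000000)) = 165 comparisons.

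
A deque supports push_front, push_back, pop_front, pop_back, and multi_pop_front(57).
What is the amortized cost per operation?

Assign 2 credits to each push operation. A pop uses 1 saved credit. multi_pop_front(57) uses up to 57 saved credits from previous pushes. Credits never go negative. Amortized cost is O(1).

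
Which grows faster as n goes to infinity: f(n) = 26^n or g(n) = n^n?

g(n) = n^n grows faster: n^n / 26^n = (n/26)^n -> infinity once n > 26.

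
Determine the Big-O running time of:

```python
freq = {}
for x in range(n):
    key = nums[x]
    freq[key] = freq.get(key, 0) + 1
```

Time complexity: O(n).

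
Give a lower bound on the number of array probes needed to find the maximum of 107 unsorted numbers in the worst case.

Adversary: any unprobed cell could hold a value larger than everything seen so far. If fewer than 107 cells are probed, the adversary places the max in an unprobed cell. So all 107 cells must be examined; together with 107-1 comparisons this is tight.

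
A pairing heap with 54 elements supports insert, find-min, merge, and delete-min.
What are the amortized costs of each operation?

Pairing heaps are self-adjusting heap-ordered trees. Insert and merge link two roots: O(1). Find-min reads the root: O(1). Delete-min removes the root, then pairs children in two passes; amortized cost is O(log 54) = O(log n).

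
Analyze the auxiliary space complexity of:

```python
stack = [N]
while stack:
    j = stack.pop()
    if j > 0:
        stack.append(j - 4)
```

Space complexity: O(1).
Only a constant amount of auxiliary storage is used; nothing grows with n.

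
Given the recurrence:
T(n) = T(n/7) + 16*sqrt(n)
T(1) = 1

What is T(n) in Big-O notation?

Each level contributes sqrt(n/7^k). Geometric series with ratio 1/sqrt(7) < 1 sums to O(sqrt(n)).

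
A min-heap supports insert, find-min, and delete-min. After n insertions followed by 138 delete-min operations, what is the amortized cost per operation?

Insert takes O(log n) worst case. Delete-min takes O(log n). Over a sequence of n inserts and 138 delete-mins, total cost is O((n + 138) log n). Amortized per operation: O(log n).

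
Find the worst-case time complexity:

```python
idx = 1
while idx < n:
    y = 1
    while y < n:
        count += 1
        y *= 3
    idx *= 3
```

Time complexity: O(log^2 n).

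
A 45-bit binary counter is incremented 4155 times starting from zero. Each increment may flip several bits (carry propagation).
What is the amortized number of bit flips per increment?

Bit i flips on every 2^i-th increment, so over 4155 increments bit i flips floor(4155/2^i) times. Summing over i: total flips < 2 * 4155. Amortized: < 2 = O(1) per increment.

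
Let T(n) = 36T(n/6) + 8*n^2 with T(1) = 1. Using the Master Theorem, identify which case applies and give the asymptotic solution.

a=36, b=6, f(n)=8*n^2.
log_6(36) = 2, so n^(log_b(a)) = n^2.
f(n) = Theta(n^2), so Case 2 applies.
T(n) = Theta(n^2 log n).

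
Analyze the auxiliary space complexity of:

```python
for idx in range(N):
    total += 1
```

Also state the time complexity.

Space complexity: O(1).
Only a constant amount of auxiliary storage is used; nothing grows with n.
Time complexity: O(n).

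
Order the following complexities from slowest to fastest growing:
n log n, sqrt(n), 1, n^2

Ordered by growth rate: 1 < sqrt(n) < n log n < n^2.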